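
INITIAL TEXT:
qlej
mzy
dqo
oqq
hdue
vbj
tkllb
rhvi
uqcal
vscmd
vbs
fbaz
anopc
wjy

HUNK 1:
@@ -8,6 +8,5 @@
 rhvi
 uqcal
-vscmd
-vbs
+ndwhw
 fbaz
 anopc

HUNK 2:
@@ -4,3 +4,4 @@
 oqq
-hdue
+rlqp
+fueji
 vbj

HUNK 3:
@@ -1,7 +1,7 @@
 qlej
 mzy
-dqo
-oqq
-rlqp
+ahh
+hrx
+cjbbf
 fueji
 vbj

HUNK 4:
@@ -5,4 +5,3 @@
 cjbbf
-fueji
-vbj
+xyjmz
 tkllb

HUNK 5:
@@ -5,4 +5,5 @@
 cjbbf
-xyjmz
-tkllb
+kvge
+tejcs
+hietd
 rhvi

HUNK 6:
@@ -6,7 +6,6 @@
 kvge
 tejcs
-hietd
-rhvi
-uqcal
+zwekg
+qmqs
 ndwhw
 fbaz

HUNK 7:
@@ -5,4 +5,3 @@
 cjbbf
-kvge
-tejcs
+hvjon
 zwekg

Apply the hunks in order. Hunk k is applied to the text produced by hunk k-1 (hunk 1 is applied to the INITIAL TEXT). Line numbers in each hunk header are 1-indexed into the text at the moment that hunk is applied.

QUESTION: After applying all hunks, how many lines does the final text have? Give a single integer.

Hunk 1: at line 8 remove [vscmd,vbs] add [ndwhw] -> 13 lines: qlej mzy dqo oqq hdue vbj tkllb rhvi uqcal ndwhw fbaz anopc wjy
Hunk 2: at line 4 remove [hdue] add [rlqp,fueji] -> 14 lines: qlej mzy dqo oqq rlqp fueji vbj tkllb rhvi uqcal ndwhw fbaz anopc wjy
Hunk 3: at line 1 remove [dqo,oqq,rlqp] add [ahh,hrx,cjbbf] -> 14 lines: qlej mzy ahh hrx cjbbf fueji vbj tkllb rhvi uqcal ndwhw fbaz anopc wjy
Hunk 4: at line 5 remove [fueji,vbj] add [xyjmz] -> 13 lines: qlej mzy ahh hrx cjbbf xyjmz tkllb rhvi uqcal ndwhw fbaz anopc wjy
Hunk 5: at line 5 remove [xyjmz,tkllb] add [kvge,tejcs,hietd] -> 14 lines: qlej mzy ahh hrx cjbbf kvge tejcs hietd rhvi uqcal ndwhw fbaz anopc wjy
Hunk 6: at line 6 remove [hietd,rhvi,uqcal] add [zwekg,qmqs] -> 13 lines: qlej mzy ahh hrx cjbbf kvge tejcs zwekg qmqs ndwhw fbaz anopc wjy
Hunk 7: at line 5 remove [kvge,tejcs] add [hvjon] -> 12 lines: qlej mzy ahh hrx cjbbf hvjon zwekg qmqs ndwhw fbaz anopc wjy
Final line count: 12

Answer: 12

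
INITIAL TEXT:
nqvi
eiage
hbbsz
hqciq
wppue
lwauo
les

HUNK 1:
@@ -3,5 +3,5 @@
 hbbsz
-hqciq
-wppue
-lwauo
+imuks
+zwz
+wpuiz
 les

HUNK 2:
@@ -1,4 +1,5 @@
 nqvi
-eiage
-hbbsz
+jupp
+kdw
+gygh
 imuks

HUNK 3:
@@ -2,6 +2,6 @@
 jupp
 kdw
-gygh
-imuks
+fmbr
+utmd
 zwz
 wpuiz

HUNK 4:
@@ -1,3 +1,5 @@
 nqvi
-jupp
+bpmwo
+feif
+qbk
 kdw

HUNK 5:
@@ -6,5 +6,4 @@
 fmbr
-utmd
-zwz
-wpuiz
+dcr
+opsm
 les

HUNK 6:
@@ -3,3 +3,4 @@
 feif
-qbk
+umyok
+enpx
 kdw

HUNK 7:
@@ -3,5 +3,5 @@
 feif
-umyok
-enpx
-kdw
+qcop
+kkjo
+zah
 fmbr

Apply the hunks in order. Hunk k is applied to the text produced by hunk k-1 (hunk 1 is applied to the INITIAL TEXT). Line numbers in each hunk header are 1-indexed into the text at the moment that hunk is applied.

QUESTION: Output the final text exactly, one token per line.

Hunk 1: at line 3 remove [hqciq,wppue,lwauo] add [imuks,zwz,wpuiz] -> 7 lines: nqvi eiage hbbsz imuks zwz wpuiz les
Hunk 2: at line 1 remove [eiage,hbbsz] add [jupp,kdw,gygh] -> 8 lines: nqvi jupp kdw gygh imuks zwz wpuiz les
Hunk 3: at line 2 remove [gygh,imuks] add [fmbr,utmd] -> 8 lines: nqvi jupp kdw fmbr utmd zwz wpuiz les
Hunk 4: at line 1 remove [jupp] add [bpmwo,feif,qbk] -> 10 lines: nqvi bpmwo feif qbk kdw fmbr utmd zwz wpuiz les
Hunk 5: at line 6 remove [utmd,zwz,wpuiz] add [dcr,opsm] -> 9 lines: nqvi bpmwo feif qbk kdw fmbr dcr opsm les
Hunk 6: at line 3 remove [qbk] add [umyok,enpx] -> 10 lines: nqvi bpmwo feif umyok enpx kdw fmbr dcr opsm les
Hunk 7: at line 3 remove [umyok,enpx,kdw] add [qcop,kkjo,zah] -> 10 lines: nqvi bpmwo feif qcop kkjo zah fmbr dcr opsm les

Answer: nqvi
bpmwo
feif
qcop
kkjo
zah
fmbr
dcr
opsm
les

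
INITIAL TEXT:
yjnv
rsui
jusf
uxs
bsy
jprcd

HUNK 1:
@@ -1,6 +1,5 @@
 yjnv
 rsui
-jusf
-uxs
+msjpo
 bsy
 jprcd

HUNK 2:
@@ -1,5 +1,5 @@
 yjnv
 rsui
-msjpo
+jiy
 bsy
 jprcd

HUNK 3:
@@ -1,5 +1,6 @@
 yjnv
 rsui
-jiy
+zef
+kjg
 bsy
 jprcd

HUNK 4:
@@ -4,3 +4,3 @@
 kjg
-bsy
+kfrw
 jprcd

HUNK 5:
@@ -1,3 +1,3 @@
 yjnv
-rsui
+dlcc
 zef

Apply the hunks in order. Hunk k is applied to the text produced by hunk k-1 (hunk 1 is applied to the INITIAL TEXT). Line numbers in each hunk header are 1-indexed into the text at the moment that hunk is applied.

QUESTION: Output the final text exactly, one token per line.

Answer: yjnv
dlcc
zef
kjg
kfrw
jprcd

Derivation:
Hunk 1: at line 1 remove [jusf,uxs] add [msjpo] -> 5 lines: yjnv rsui msjpo bsy jprcd
Hunk 2: at line 1 remove [msjpo] add [jiy] -> 5 lines: yjnv rsui jiy bsy jprcd
Hunk 3: at line 1 remove [jiy] add [zef,kjg] -> 6 lines: yjnv rsui zef kjg bsy jprcd
Hunk 4: at line 4 remove [bsy] add [kfrw] -> 6 lines: yjnv rsui zef kjg kfrw jprcd
Hunk 5: at line 1 remove [rsui] add [dlcc] -> 6 lines: yjnv dlcc zef kjg kfrw jprcd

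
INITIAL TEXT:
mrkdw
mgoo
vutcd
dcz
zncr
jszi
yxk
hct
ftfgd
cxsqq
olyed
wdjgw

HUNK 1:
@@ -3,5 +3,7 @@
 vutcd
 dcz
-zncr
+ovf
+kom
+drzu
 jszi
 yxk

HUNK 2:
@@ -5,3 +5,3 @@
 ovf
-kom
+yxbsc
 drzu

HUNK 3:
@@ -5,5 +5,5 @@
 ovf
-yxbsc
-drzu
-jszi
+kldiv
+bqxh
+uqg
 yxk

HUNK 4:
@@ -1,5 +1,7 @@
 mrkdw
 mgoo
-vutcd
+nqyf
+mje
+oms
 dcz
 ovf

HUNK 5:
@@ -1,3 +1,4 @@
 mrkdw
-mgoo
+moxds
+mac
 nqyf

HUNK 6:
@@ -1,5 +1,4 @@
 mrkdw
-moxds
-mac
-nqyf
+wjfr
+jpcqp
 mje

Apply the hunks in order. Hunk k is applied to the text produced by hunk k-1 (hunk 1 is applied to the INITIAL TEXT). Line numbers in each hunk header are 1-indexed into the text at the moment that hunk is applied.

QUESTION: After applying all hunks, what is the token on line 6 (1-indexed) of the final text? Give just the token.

Hunk 1: at line 3 remove [zncr] add [ovf,kom,drzu] -> 14 lines: mrkdw mgoo vutcd dcz ovf kom drzu jszi yxk hct ftfgd cxsqq olyed wdjgw
Hunk 2: at line 5 remove [kom] add [yxbsc] -> 14 lines: mrkdw mgoo vutcd dcz ovf yxbsc drzu jszi yxk hct ftfgd cxsqq olyed wdjgw
Hunk 3: at line 5 remove [yxbsc,drzu,jszi] add [kldiv,bqxh,uqg] -> 14 lines: mrkdw mgoo vutcd dcz ovf kldiv bqxh uqg yxk hct ftfgd cxsqq olyed wdjgw
Hunk 4: at line 1 remove [vutcd] add [nqyf,mje,oms] -> 16 lines: mrkdw mgoo nqyf mje oms dcz ovf kldiv bqxh uqg yxk hct ftfgd cxsqq olyed wdjgw
Hunk 5: at line 1 remove [mgoo] add [moxds,mac] -> 17 lines: mrkdw moxds mac nqyf mje oms dcz ovf kldiv bqxh uqg yxk hct ftfgd cxsqq olyed wdjgw
Hunk 6: at line 1 remove [moxds,mac,nqyf] add [wjfr,jpcqp] -> 16 lines: mrkdw wjfr jpcqp mje oms dcz ovf kldiv bqxh uqg yxk hct ftfgd cxsqq olyed wdjgw
Final line 6: dcz

Answer: dcz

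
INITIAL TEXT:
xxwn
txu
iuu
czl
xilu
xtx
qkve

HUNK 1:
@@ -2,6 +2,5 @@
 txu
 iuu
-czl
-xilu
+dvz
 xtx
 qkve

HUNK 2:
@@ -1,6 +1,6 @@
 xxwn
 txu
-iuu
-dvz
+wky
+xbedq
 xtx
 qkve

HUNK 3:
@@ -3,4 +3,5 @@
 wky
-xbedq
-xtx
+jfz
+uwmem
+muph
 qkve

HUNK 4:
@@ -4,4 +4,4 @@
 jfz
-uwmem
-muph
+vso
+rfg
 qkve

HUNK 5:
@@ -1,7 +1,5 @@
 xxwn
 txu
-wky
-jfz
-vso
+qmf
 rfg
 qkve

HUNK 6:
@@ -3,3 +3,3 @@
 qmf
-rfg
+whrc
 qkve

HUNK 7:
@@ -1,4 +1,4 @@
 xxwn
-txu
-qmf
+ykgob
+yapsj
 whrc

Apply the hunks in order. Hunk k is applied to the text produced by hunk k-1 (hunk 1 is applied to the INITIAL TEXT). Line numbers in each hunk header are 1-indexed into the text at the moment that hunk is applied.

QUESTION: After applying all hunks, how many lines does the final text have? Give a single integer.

Hunk 1: at line 2 remove [czl,xilu] add [dvz] -> 6 lines: xxwn txu iuu dvz xtx qkve
Hunk 2: at line 1 remove [iuu,dvz] add [wky,xbedq] -> 6 lines: xxwn txu wky xbedq xtx qkve
Hunk 3: at line 3 remove [xbedq,xtx] add [jfz,uwmem,muph] -> 7 lines: xxwn txu wky jfz uwmem muph qkve
Hunk 4: at line 4 remove [uwmem,muph] add [vso,rfg] -> 7 lines: xxwn txu wky jfz vso rfg qkve
Hunk 5: at line 1 remove [wky,jfz,vso] add [qmf] -> 5 lines: xxwn txu qmf rfg qkve
Hunk 6: at line 3 remove [rfg] add [whrc] -> 5 lines: xxwn txu qmf whrc qkve
Hunk 7: at line 1 remove [txu,qmf] add [ykgob,yapsj] -> 5 lines: xxwn ykgob yapsj whrc qkve
Final line count: 5

Answer: 5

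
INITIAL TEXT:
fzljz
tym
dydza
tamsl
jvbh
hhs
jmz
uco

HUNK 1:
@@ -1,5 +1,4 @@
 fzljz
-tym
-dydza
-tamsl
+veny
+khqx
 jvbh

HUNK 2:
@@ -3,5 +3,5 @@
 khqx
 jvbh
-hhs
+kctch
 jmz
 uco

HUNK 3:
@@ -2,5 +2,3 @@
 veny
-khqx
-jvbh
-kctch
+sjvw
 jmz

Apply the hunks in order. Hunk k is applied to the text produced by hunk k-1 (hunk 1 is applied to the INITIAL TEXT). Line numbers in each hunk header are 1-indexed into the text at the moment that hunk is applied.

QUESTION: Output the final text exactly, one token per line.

Answer: fzljz
veny
sjvw
jmz
uco

Derivation:
Hunk 1: at line 1 remove [tym,dydza,tamsl] add [veny,khqx] -> 7 lines: fzljz veny khqx jvbh hhs jmz uco
Hunk 2: at line 3 remove [hhs] add [kctch] -> 7 lines: fzljz veny khqx jvbh kctch jmz uco
Hunk 3: at line 2 remove [khqx,jvbh,kctch] add [sjvw] -> 5 lines: fzljz veny sjvw jmz uco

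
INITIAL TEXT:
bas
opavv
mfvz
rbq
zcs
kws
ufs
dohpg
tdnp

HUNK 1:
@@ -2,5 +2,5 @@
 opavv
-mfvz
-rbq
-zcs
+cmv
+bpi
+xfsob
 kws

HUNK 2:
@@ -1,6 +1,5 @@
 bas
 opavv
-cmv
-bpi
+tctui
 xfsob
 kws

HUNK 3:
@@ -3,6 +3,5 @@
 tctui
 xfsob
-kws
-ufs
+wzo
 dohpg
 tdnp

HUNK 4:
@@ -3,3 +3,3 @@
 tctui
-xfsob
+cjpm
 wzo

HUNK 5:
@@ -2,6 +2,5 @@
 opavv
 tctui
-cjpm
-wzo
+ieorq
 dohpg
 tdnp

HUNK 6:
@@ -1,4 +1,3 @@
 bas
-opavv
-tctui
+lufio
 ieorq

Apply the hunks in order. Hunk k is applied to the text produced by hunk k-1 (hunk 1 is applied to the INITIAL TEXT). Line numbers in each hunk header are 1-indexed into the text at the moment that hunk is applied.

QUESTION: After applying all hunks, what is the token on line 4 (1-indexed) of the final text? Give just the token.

Hunk 1: at line 2 remove [mfvz,rbq,zcs] add [cmv,bpi,xfsob] -> 9 lines: bas opavv cmv bpi xfsob kws ufs dohpg tdnp
Hunk 2: at line 1 remove [cmv,bpi] add [tctui] -> 8 lines: bas opavv tctui xfsob kws ufs dohpg tdnp
Hunk 3: at line 3 remove [kws,ufs] add [wzo] -> 7 lines: bas opavv tctui xfsob wzo dohpg tdnp
Hunk 4: at line 3 remove [xfsob] add [cjpm] -> 7 lines: bas opavv tctui cjpm wzo dohpg tdnp
Hunk 5: at line 2 remove [cjpm,wzo] add [ieorq] -> 6 lines: bas opavv tctui ieorq dohpg tdnp
Hunk 6: at line 1 remove [opavv,tctui] add [lufio] -> 5 lines: bas lufio ieorq dohpg tdnp
Final line 4: dohpg

Answer: dohpg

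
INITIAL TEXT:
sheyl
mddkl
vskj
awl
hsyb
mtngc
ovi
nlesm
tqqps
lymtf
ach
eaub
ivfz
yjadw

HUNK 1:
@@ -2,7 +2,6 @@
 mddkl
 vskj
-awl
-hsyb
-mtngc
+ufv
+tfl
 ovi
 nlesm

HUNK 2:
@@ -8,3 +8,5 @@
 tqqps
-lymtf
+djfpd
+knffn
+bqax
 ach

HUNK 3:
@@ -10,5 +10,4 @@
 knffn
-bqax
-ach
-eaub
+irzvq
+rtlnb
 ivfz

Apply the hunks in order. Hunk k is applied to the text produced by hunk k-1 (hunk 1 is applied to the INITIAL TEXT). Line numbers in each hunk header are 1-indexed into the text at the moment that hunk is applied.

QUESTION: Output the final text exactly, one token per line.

Hunk 1: at line 2 remove [awl,hsyb,mtngc] add [ufv,tfl] -> 13 lines: sheyl mddkl vskj ufv tfl ovi nlesm tqqps lymtf ach eaub ivfz yjadw
Hunk 2: at line 8 remove [lymtf] add [djfpd,knffn,bqax] -> 15 lines: sheyl mddkl vskj ufv tfl ovi nlesm tqqps djfpd knffn bqax ach eaub ivfz yjadw
Hunk 3: at line 10 remove [bqax,ach,eaub] add [irzvq,rtlnb] -> 14 lines: sheyl mddkl vskj ufv tfl ovi nlesm tqqps djfpd knffn irzvq rtlnb ivfz yjadw

Answer: sheyl
mddkl
vskj
ufv
tfl
ovi
nlesm
tqqps
djfpd
knffn
irzvq
rtlnb
ivfz
yjadw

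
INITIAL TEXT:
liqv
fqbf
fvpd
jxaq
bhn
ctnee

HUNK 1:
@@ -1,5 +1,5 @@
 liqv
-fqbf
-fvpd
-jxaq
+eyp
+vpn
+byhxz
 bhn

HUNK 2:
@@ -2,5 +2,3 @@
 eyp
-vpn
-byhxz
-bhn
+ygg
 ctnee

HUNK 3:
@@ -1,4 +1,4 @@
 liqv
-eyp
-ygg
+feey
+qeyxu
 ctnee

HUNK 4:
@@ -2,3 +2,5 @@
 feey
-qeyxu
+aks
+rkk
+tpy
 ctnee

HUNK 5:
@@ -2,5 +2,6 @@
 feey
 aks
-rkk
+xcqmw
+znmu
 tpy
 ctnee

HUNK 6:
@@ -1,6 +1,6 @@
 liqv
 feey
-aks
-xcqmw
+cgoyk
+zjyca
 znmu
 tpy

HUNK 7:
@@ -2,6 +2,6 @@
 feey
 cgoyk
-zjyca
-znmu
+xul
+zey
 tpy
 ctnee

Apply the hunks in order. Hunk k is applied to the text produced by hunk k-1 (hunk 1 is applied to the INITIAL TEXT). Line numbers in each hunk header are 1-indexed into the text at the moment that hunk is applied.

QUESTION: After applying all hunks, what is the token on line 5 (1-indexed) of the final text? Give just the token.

Hunk 1: at line 1 remove [fqbf,fvpd,jxaq] add [eyp,vpn,byhxz] -> 6 lines: liqv eyp vpn byhxz bhn ctnee
Hunk 2: at line 2 remove [vpn,byhxz,bhn] add [ygg] -> 4 lines: liqv eyp ygg ctnee
Hunk 3: at line 1 remove [eyp,ygg] add [feey,qeyxu] -> 4 lines: liqv feey qeyxu ctnee
Hunk 4: at line 2 remove [qeyxu] add [aks,rkk,tpy] -> 6 lines: liqv feey aks rkk tpy ctnee
Hunk 5: at line 2 remove [rkk] add [xcqmw,znmu] -> 7 lines: liqv feey aks xcqmw znmu tpy ctnee
Hunk 6: at line 1 remove [aks,xcqmw] add [cgoyk,zjyca] -> 7 lines: liqv feey cgoyk zjyca znmu tpy ctnee
Hunk 7: at line 2 remove [zjyca,znmu] add [xul,zey] -> 7 lines: liqv feey cgoyk xul zey tpy ctnee
Final line 5: zey

Answer: zey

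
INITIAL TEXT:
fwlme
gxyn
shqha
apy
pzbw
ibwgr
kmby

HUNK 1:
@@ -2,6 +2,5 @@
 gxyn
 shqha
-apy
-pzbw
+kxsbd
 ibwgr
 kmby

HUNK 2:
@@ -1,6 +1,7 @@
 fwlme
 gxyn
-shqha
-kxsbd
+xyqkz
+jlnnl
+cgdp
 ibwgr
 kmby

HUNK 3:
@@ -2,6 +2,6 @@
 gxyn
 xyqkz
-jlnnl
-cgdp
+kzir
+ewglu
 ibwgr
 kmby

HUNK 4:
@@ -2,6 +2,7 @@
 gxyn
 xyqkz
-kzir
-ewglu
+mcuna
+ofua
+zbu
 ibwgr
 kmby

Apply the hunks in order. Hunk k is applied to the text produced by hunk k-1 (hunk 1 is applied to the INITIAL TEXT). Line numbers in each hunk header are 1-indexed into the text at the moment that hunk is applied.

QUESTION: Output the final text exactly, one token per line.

Answer: fwlme
gxyn
xyqkz
mcuna
ofua
zbu
ibwgr
kmby

Derivation:
Hunk 1: at line 2 remove [apy,pzbw] add [kxsbd] -> 6 lines: fwlme gxyn shqha kxsbd ibwgr kmby
Hunk 2: at line 1 remove [shqha,kxsbd] add [xyqkz,jlnnl,cgdp] -> 7 lines: fwlme gxyn xyqkz jlnnl cgdp ibwgr kmby
Hunk 3: at line 2 remove [jlnnl,cgdp] add [kzir,ewglu] -> 7 lines: fwlme gxyn xyqkz kzir ewglu ibwgr kmby
Hunk 4: at line 2 remove [kzir,ewglu] add [mcuna,ofua,zbu] -> 8 lines: fwlme gxyn xyqkz mcuna ofua zbu ibwgr kmby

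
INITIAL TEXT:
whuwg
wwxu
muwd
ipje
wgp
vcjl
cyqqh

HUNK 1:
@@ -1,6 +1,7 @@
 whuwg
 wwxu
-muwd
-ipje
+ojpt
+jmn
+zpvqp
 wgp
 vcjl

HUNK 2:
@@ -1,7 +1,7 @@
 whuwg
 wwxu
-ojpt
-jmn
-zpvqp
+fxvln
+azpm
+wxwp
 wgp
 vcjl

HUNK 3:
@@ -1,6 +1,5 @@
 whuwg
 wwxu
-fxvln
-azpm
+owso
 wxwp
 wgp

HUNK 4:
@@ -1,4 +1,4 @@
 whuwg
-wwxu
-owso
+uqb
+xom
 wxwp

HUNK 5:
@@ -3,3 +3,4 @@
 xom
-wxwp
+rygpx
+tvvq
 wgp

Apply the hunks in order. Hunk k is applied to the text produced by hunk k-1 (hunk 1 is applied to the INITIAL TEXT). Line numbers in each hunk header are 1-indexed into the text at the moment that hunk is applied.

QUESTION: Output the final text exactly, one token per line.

Answer: whuwg
uqb
xom
rygpx
tvvq
wgp
vcjl
cyqqh

Derivation:
Hunk 1: at line 1 remove [muwd,ipje] add [ojpt,jmn,zpvqp] -> 8 lines: whuwg wwxu ojpt jmn zpvqp wgp vcjl cyqqh
Hunk 2: at line 1 remove [ojpt,jmn,zpvqp] add [fxvln,azpm,wxwp] -> 8 lines: whuwg wwxu fxvln azpm wxwp wgp vcjl cyqqh
Hunk 3: at line 1 remove [fxvln,azpm] add [owso] -> 7 lines: whuwg wwxu owso wxwp wgp vcjl cyqqh
Hunk 4: at line 1 remove [wwxu,owso] add [uqb,xom] -> 7 lines: whuwg uqb xom wxwp wgp vcjl cyqqh
Hunk 5: at line 3 remove [wxwp] add [rygpx,tvvq] -> 8 lines: whuwg uqb xom rygpx tvvq wgp vcjl cyqqh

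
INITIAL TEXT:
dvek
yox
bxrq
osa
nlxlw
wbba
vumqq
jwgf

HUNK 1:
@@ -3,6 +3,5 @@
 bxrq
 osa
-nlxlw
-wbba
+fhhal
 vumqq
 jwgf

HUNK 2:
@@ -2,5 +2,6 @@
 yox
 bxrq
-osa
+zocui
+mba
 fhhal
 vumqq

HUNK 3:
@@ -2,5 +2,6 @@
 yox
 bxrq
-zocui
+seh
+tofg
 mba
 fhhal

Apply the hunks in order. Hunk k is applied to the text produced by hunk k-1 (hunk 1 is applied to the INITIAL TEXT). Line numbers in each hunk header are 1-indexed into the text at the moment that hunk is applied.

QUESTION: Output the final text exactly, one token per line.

Answer: dvek
yox
bxrq
seh
tofg
mba
fhhal
vumqq
jwgf

Derivation:
Hunk 1: at line 3 remove [nlxlw,wbba] add [fhhal] -> 7 lines: dvek yox bxrq osa fhhal vumqq jwgf
Hunk 2: at line 2 remove [osa] add [zocui,mba] -> 8 lines: dvek yox bxrq zocui mba fhhal vumqq jwgf
Hunk 3: at line 2 remove [zocui] add [seh,tofg] -> 9 lines: dvek yox bxrq seh tofg mba fhhal vumqq jwgf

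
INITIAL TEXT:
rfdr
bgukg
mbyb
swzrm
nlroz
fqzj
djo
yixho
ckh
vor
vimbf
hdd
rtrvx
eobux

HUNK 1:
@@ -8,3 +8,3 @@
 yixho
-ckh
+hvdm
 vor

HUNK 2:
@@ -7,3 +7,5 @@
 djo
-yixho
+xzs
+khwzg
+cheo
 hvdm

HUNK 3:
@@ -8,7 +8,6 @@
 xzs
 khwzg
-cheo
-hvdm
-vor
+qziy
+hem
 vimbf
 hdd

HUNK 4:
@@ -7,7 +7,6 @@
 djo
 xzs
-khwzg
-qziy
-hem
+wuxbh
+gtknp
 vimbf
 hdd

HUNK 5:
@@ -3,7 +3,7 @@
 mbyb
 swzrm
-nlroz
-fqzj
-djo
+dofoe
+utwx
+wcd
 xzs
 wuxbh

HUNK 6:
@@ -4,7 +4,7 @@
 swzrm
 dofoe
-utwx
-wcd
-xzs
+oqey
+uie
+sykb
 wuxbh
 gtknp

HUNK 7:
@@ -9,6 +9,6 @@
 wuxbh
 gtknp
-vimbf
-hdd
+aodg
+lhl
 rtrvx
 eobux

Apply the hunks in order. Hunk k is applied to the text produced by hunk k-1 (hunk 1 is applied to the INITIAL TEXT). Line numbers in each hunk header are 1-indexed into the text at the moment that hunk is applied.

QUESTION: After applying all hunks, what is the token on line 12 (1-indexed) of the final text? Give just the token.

Answer: lhl

Derivation:
Hunk 1: at line 8 remove [ckh] add [hvdm] -> 14 lines: rfdr bgukg mbyb swzrm nlroz fqzj djo yixho hvdm vor vimbf hdd rtrvx eobux
Hunk 2: at line 7 remove [yixho] add [xzs,khwzg,cheo] -> 16 lines: rfdr bgukg mbyb swzrm nlroz fqzj djo xzs khwzg cheo hvdm vor vimbf hdd rtrvx eobux
Hunk 3: at line 8 remove [cheo,hvdm,vor] add [qziy,hem] -> 15 lines: rfdr bgukg mbyb swzrm nlroz fqzj djo xzs khwzg qziy hem vimbf hdd rtrvx eobux
Hunk 4: at line 7 remove [khwzg,qziy,hem] add [wuxbh,gtknp] -> 14 lines: rfdr bgukg mbyb swzrm nlroz fqzj djo xzs wuxbh gtknp vimbf hdd rtrvx eobux
Hunk 5: at line 3 remove [nlroz,fqzj,djo] add [dofoe,utwx,wcd] -> 14 lines: rfdr bgukg mbyb swzrm dofoe utwx wcd xzs wuxbh gtknp vimbf hdd rtrvx eobux
Hunk 6: at line 4 remove [utwx,wcd,xzs] add [oqey,uie,sykb] -> 14 lines: rfdr bgukg mbyb swzrm dofoe oqey uie sykb wuxbh gtknp vimbf hdd rtrvx eobux
Hunk 7: at line 9 remove [vimbf,hdd] add [aodg,lhl] -> 14 lines: rfdr bgukg mbyb swzrm dofoe oqey uie sykb wuxbh gtknp aodg lhl rtrvx eobux
Final line 12: lhl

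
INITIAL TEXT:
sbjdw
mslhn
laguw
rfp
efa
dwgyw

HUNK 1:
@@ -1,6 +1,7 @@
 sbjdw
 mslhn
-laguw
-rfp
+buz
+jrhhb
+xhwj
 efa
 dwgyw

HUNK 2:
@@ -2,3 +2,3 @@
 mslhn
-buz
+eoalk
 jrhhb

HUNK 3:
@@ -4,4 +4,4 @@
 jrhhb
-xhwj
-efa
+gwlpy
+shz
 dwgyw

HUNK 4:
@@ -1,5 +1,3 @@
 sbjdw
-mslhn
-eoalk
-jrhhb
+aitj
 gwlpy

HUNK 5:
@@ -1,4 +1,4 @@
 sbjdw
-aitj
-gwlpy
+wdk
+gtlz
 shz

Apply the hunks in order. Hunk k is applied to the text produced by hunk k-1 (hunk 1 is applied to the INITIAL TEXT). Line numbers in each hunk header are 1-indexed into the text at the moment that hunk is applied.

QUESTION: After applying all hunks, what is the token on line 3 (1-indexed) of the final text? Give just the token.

Hunk 1: at line 1 remove [laguw,rfp] add [buz,jrhhb,xhwj] -> 7 lines: sbjdw mslhn buz jrhhb xhwj efa dwgyw
Hunk 2: at line 2 remove [buz] add [eoalk] -> 7 lines: sbjdw mslhn eoalk jrhhb xhwj efa dwgyw
Hunk 3: at line 4 remove [xhwj,efa] add [gwlpy,shz] -> 7 lines: sbjdw mslhn eoalk jrhhb gwlpy shz dwgyw
Hunk 4: at line 1 remove [mslhn,eoalk,jrhhb] add [aitj] -> 5 lines: sbjdw aitj gwlpy shz dwgyw
Hunk 5: at line 1 remove [aitj,gwlpy] add [wdk,gtlz] -> 5 lines: sbjdw wdk gtlz shz dwgyw
Final line 3: gtlz

Answer: gtlz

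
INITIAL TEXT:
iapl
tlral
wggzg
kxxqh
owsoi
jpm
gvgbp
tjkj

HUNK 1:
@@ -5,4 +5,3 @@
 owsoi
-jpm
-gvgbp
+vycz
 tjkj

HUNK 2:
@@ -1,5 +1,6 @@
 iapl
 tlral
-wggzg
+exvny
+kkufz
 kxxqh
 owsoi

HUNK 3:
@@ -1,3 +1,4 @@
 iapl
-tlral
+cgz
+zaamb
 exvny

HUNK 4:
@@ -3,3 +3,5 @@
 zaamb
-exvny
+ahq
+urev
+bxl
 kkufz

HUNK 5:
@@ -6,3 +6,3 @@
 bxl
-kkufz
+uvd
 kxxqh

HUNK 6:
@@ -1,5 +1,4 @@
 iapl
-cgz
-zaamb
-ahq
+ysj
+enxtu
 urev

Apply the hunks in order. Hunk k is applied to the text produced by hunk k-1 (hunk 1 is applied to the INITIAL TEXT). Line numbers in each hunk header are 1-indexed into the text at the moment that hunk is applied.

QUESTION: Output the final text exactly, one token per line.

Answer: iapl
ysj
enxtu
urev
bxl
uvd
kxxqh
owsoi
vycz
tjkj

Derivation:
Hunk 1: at line 5 remove [jpm,gvgbp] add [vycz] -> 7 lines: iapl tlral wggzg kxxqh owsoi vycz tjkj
Hunk 2: at line 1 remove [wggzg] add [exvny,kkufz] -> 8 lines: iapl tlral exvny kkufz kxxqh owsoi vycz tjkj
Hunk 3: at line 1 remove [tlral] add [cgz,zaamb] -> 9 lines: iapl cgz zaamb exvny kkufz kxxqh owsoi vycz tjkj
Hunk 4: at line 3 remove [exvny] add [ahq,urev,bxl] -> 11 lines: iapl cgz zaamb ahq urev bxl kkufz kxxqh owsoi vycz tjkj
Hunk 5: at line 6 remove [kkufz] add [uvd] -> 11 lines: iapl cgz zaamb ahq urev bxl uvd kxxqh owsoi vycz tjkj
Hunk 6: at line 1 remove [cgz,zaamb,ahq] add [ysj,enxtu] -> 10 lines: iapl ysj enxtu urev bxl uvd kxxqh owsoi vycz tjkj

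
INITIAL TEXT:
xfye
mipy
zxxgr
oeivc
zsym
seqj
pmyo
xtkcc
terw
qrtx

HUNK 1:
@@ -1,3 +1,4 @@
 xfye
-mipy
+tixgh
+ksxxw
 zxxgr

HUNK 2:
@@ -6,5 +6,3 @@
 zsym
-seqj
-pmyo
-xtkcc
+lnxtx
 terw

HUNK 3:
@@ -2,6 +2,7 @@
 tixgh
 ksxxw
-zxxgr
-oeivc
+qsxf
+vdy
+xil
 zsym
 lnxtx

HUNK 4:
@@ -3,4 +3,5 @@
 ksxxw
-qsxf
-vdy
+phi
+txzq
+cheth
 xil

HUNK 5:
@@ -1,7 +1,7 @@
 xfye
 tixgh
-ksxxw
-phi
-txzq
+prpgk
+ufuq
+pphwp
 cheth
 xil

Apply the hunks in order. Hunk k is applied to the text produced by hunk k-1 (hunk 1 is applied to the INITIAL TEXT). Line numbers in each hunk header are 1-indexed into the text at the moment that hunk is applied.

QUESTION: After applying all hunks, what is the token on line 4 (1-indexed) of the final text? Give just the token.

Answer: ufuq

Derivation:
Hunk 1: at line 1 remove [mipy] add [tixgh,ksxxw] -> 11 lines: xfye tixgh ksxxw zxxgr oeivc zsym seqj pmyo xtkcc terw qrtx
Hunk 2: at line 6 remove [seqj,pmyo,xtkcc] add [lnxtx] -> 9 lines: xfye tixgh ksxxw zxxgr oeivc zsym lnxtx terw qrtx
Hunk 3: at line 2 remove [zxxgr,oeivc] add [qsxf,vdy,xil] -> 10 lines: xfye tixgh ksxxw qsxf vdy xil zsym lnxtx terw qrtx
Hunk 4: at line 3 remove [qsxf,vdy] add [phi,txzq,cheth] -> 11 lines: xfye tixgh ksxxw phi txzq cheth xil zsym lnxtx terw qrtx
Hunk 5: at line 1 remove [ksxxw,phi,txzq] add [prpgk,ufuq,pphwp] -> 11 lines: xfye tixgh prpgk ufuq pphwp cheth xil zsym lnxtx terw qrtx
Final line 4: ufuq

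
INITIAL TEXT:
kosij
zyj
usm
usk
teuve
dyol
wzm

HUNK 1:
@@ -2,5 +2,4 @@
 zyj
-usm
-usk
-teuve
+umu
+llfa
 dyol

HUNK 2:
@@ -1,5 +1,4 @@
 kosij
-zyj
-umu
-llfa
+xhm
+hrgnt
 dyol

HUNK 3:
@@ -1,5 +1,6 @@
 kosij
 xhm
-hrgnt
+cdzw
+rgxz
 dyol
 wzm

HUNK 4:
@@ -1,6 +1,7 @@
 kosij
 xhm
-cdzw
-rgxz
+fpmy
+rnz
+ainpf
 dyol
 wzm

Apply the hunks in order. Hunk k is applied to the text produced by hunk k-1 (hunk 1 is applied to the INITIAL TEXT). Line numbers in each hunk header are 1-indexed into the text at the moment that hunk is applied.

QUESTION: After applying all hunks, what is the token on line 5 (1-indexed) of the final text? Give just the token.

Hunk 1: at line 2 remove [usm,usk,teuve] add [umu,llfa] -> 6 lines: kosij zyj umu llfa dyol wzm
Hunk 2: at line 1 remove [zyj,umu,llfa] add [xhm,hrgnt] -> 5 lines: kosij xhm hrgnt dyol wzm
Hunk 3: at line 1 remove [hrgnt] add [cdzw,rgxz] -> 6 lines: kosij xhm cdzw rgxz dyol wzm
Hunk 4: at line 1 remove [cdzw,rgxz] add [fpmy,rnz,ainpf] -> 7 lines: kosij xhm fpmy rnz ainpf dyol wzm
Final line 5: ainpf

Answer: ainpf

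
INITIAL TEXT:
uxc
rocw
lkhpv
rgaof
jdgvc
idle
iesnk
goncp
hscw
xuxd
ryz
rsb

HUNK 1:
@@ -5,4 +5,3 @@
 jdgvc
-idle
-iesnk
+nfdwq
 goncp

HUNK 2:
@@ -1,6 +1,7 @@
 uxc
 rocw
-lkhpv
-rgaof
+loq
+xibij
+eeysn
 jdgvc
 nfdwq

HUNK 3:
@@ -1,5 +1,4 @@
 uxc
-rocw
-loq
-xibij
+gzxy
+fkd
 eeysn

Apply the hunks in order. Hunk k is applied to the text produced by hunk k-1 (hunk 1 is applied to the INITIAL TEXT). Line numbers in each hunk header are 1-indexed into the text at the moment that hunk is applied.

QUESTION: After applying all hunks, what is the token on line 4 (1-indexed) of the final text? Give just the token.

Answer: eeysn

Derivation:
Hunk 1: at line 5 remove [idle,iesnk] add [nfdwq] -> 11 lines: uxc rocw lkhpv rgaof jdgvc nfdwq goncp hscw xuxd ryz rsb
Hunk 2: at line 1 remove [lkhpv,rgaof] add [loq,xibij,eeysn] -> 12 lines: uxc rocw loq xibij eeysn jdgvc nfdwq goncp hscw xuxd ryz rsb
Hunk 3: at line 1 remove [rocw,loq,xibij] add [gzxy,fkd] -> 11 lines: uxc gzxy fkd eeysn jdgvc nfdwq goncp hscw xuxd ryz rsb
Final line 4: eeysn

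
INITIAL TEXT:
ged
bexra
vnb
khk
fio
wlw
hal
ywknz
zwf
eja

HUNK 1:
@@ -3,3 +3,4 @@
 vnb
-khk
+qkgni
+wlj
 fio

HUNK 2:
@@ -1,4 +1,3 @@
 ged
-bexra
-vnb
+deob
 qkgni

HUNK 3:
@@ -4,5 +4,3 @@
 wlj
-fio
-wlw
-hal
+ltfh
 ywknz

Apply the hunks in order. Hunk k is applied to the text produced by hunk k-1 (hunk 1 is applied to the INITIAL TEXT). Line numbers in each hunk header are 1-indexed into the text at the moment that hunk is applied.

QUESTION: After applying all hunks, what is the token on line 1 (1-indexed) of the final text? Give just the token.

Answer: ged

Derivation:
Hunk 1: at line 3 remove [khk] add [qkgni,wlj] -> 11 lines: ged bexra vnb qkgni wlj fio wlw hal ywknz zwf eja
Hunk 2: at line 1 remove [bexra,vnb] add [deob] -> 10 lines: ged deob qkgni wlj fio wlw hal ywknz zwf eja
Hunk 3: at line 4 remove [fio,wlw,hal] add [ltfh] -> 8 lines: ged deob qkgni wlj ltfh ywknz zwf eja
Final line 1: ged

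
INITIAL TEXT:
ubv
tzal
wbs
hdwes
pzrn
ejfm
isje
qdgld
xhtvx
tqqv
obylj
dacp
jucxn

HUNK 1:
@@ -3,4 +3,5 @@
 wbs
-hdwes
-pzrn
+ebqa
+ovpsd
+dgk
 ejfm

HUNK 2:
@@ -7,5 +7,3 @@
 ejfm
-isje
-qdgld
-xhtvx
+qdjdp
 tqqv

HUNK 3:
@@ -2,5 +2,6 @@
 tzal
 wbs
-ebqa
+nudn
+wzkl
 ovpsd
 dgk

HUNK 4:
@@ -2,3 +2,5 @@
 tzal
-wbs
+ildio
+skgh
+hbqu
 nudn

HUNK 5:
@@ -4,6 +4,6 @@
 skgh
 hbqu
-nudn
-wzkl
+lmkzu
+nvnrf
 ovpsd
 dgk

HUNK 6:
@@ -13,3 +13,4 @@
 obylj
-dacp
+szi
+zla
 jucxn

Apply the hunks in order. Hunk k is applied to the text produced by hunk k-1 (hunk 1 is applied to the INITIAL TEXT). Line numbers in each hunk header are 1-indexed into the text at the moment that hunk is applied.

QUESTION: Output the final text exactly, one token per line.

Answer: ubv
tzal
ildio
skgh
hbqu
lmkzu
nvnrf
ovpsd
dgk
ejfm
qdjdp
tqqv
obylj
szi
zla
jucxn

Derivation:
Hunk 1: at line 3 remove [hdwes,pzrn] add [ebqa,ovpsd,dgk] -> 14 lines: ubv tzal wbs ebqa ovpsd dgk ejfm isje qdgld xhtvx tqqv obylj dacp jucxn
Hunk 2: at line 7 remove [isje,qdgld,xhtvx] add [qdjdp] -> 12 lines: ubv tzal wbs ebqa ovpsd dgk ejfm qdjdp tqqv obylj dacp jucxn
Hunk 3: at line 2 remove [ebqa] add [nudn,wzkl] -> 13 lines: ubv tzal wbs nudn wzkl ovpsd dgk ejfm qdjdp tqqv obylj dacp jucxn
Hunk 4: at line 2 remove [wbs] add [ildio,skgh,hbqu] -> 15 lines: ubv tzal ildio skgh hbqu nudn wzkl ovpsd dgk ejfm qdjdp tqqv obylj dacp jucxn
Hunk 5: at line 4 remove [nudn,wzkl] add [lmkzu,nvnrf] -> 15 lines: ubv tzal ildio skgh hbqu lmkzu nvnrf ovpsd dgk ejfm qdjdp tqqv obylj dacp jucxn
Hunk 6: at line 13 remove [dacp] add [szi,zla] -> 16 lines: ubv tzal ildio skgh hbqu lmkzu nvnrf ovpsd dgk ejfm qdjdp tqqv obylj szi zla jucxn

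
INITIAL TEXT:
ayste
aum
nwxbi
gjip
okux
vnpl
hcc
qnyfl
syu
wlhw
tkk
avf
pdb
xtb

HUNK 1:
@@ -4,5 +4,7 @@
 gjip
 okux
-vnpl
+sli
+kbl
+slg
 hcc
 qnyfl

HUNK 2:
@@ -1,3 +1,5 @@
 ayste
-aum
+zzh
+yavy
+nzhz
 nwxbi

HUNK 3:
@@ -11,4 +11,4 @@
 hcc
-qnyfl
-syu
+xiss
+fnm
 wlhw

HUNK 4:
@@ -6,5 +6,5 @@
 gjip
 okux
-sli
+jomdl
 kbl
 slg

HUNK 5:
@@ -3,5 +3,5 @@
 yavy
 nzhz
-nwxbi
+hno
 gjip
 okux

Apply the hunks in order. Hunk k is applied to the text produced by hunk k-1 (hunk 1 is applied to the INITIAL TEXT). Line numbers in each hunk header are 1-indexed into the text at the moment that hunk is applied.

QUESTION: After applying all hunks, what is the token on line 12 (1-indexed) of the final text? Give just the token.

Answer: xiss

Derivation:
Hunk 1: at line 4 remove [vnpl] add [sli,kbl,slg] -> 16 lines: ayste aum nwxbi gjip okux sli kbl slg hcc qnyfl syu wlhw tkk avf pdb xtb
Hunk 2: at line 1 remove [aum] add [zzh,yavy,nzhz] -> 18 lines: ayste zzh yavy nzhz nwxbi gjip okux sli kbl slg hcc qnyfl syu wlhw tkk avf pdb xtb
Hunk 3: at line 11 remove [qnyfl,syu] add [xiss,fnm] -> 18 lines: ayste zzh yavy nzhz nwxbi gjip okux sli kbl slg hcc xiss fnm wlhw tkk avf pdb xtb
Hunk 4: at line 6 remove [sli] add [jomdl] -> 18 lines: ayste zzh yavy nzhz nwxbi gjip okux jomdl kbl slg hcc xiss fnm wlhw tkk avf pdb xtb
Hunk 5: at line 3 remove [nwxbi] add [hno] -> 18 lines: ayste zzh yavy nzhz hno gjip okux jomdl kbl slg hcc xiss fnm wlhw tkk avf pdb xtb
Final line 12: xiss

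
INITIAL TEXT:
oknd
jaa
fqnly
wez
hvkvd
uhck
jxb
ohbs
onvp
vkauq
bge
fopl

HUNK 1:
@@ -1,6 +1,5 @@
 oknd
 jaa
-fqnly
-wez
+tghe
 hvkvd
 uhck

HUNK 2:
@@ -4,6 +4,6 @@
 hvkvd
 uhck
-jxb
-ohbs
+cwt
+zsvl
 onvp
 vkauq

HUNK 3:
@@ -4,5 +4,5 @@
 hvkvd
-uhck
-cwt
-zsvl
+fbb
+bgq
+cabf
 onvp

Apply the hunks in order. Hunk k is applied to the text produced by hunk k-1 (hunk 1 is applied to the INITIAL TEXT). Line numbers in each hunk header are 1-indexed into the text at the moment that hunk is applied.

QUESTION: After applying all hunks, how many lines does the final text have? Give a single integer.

Hunk 1: at line 1 remove [fqnly,wez] add [tghe] -> 11 lines: oknd jaa tghe hvkvd uhck jxb ohbs onvp vkauq bge fopl
Hunk 2: at line 4 remove [jxb,ohbs] add [cwt,zsvl] -> 11 lines: oknd jaa tghe hvkvd uhck cwt zsvl onvp vkauq bge fopl
Hunk 3: at line 4 remove [uhck,cwt,zsvl] add [fbb,bgq,cabf] -> 11 lines: oknd jaa tghe hvkvd fbb bgq cabf onvp vkauq bge fopl
Final line count: 11

Answer: 11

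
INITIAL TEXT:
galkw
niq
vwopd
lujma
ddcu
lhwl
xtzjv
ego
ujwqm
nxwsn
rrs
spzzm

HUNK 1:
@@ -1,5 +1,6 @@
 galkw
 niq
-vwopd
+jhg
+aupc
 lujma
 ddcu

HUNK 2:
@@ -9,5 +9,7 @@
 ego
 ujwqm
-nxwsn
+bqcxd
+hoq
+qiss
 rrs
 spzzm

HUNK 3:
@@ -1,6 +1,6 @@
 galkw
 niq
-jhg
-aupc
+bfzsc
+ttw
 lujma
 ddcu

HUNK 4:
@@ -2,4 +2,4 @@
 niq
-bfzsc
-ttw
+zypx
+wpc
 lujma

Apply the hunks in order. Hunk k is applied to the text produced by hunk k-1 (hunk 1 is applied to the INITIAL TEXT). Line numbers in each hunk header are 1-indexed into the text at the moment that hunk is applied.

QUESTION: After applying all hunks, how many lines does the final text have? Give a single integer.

Answer: 15

Derivation:
Hunk 1: at line 1 remove [vwopd] add [jhg,aupc] -> 13 lines: galkw niq jhg aupc lujma ddcu lhwl xtzjv ego ujwqm nxwsn rrs spzzm
Hunk 2: at line 9 remove [nxwsn] add [bqcxd,hoq,qiss] -> 15 lines: galkw niq jhg aupc lujma ddcu lhwl xtzjv ego ujwqm bqcxd hoq qiss rrs spzzm
Hunk 3: at line 1 remove [jhg,aupc] add [bfzsc,ttw] -> 15 lines: galkw niq bfzsc ttw lujma ddcu lhwl xtzjv ego ujwqm bqcxd hoq qiss rrs spzzm
Hunk 4: at line 2 remove [bfzsc,ttw] add [zypx,wpc] -> 15 lines: galkw niq zypx wpc lujma ddcu lhwl xtzjv ego ujwqm bqcxd hoq qiss rrs spzzm
Final line count: 15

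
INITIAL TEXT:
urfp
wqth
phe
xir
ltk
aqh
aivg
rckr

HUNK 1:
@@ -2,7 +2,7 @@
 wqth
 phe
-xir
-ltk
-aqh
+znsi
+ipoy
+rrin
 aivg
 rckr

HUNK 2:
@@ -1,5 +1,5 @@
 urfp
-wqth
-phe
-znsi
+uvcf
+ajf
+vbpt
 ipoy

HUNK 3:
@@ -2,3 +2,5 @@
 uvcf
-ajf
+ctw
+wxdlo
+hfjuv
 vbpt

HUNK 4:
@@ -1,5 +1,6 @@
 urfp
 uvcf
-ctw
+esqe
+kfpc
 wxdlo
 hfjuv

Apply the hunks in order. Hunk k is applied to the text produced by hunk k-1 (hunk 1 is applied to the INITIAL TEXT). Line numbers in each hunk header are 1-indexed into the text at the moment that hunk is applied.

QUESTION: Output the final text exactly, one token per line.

Hunk 1: at line 2 remove [xir,ltk,aqh] add [znsi,ipoy,rrin] -> 8 lines: urfp wqth phe znsi ipoy rrin aivg rckr
Hunk 2: at line 1 remove [wqth,phe,znsi] add [uvcf,ajf,vbpt] -> 8 lines: urfp uvcf ajf vbpt ipoy rrin aivg rckr
Hunk 3: at line 2 remove [ajf] add [ctw,wxdlo,hfjuv] -> 10 lines: urfp uvcf ctw wxdlo hfjuv vbpt ipoy rrin aivg rckr
Hunk 4: at line 1 remove [ctw] add [esqe,kfpc] -> 11 lines: urfp uvcf esqe kfpc wxdlo hfjuv vbpt ipoy rrin aivg rckr

Answer: urfp
uvcf
esqe
kfpc
wxdlo
hfjuv
vbpt
ipoy
rrin
aivg
rckr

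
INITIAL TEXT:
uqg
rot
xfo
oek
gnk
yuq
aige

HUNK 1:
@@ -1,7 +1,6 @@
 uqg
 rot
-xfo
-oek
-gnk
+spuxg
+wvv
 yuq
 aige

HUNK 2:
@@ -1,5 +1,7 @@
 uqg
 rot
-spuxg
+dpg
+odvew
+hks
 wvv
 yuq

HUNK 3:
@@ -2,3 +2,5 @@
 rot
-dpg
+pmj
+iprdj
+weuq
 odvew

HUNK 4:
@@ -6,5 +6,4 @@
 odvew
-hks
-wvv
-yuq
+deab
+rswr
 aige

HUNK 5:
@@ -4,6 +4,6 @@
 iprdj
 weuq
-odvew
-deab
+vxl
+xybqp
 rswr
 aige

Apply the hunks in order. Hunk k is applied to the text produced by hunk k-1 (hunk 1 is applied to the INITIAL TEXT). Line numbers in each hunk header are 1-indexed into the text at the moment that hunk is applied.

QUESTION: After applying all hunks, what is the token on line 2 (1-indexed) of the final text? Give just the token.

Answer: rot

Derivation:
Hunk 1: at line 1 remove [xfo,oek,gnk] add [spuxg,wvv] -> 6 lines: uqg rot spuxg wvv yuq aige
Hunk 2: at line 1 remove [spuxg] add [dpg,odvew,hks] -> 8 lines: uqg rot dpg odvew hks wvv yuq aige
Hunk 3: at line 2 remove [dpg] add [pmj,iprdj,weuq] -> 10 lines: uqg rot pmj iprdj weuq odvew hks wvv yuq aige
Hunk 4: at line 6 remove [hks,wvv,yuq] add [deab,rswr] -> 9 lines: uqg rot pmj iprdj weuq odvew deab rswr aige
Hunk 5: at line 4 remove [odvew,deab] add [vxl,xybqp] -> 9 lines: uqg rot pmj iprdj weuq vxl xybqp rswr aige
Final line 2: rot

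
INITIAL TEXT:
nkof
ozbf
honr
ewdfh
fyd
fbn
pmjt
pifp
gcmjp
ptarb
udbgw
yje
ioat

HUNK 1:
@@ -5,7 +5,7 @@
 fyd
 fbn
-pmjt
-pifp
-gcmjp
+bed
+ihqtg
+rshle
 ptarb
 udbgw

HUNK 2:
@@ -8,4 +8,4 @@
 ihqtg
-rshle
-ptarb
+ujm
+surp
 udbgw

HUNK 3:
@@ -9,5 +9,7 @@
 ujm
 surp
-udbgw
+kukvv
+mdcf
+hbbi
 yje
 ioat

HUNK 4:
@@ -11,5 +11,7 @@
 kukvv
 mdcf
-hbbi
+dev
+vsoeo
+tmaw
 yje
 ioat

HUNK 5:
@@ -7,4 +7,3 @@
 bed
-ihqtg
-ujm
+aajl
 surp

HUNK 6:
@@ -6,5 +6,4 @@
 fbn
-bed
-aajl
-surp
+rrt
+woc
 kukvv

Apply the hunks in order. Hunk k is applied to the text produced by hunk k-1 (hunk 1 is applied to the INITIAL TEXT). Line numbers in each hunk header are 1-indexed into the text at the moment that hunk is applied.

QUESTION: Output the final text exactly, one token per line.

Hunk 1: at line 5 remove [pmjt,pifp,gcmjp] add [bed,ihqtg,rshle] -> 13 lines: nkof ozbf honr ewdfh fyd fbn bed ihqtg rshle ptarb udbgw yje ioat
Hunk 2: at line 8 remove [rshle,ptarb] add [ujm,surp] -> 13 lines: nkof ozbf honr ewdfh fyd fbn bed ihqtg ujm surp udbgw yje ioat
Hunk 3: at line 9 remove [udbgw] add [kukvv,mdcf,hbbi] -> 15 lines: nkof ozbf honr ewdfh fyd fbn bed ihqtg ujm surp kukvv mdcf hbbi yje ioat
Hunk 4: at line 11 remove [hbbi] add [dev,vsoeo,tmaw] -> 17 lines: nkof ozbf honr ewdfh fyd fbn bed ihqtg ujm surp kukvv mdcf dev vsoeo tmaw yje ioat
Hunk 5: at line 7 remove [ihqtg,ujm] add [aajl] -> 16 lines: nkof ozbf honr ewdfh fyd fbn bed aajl surp kukvv mdcf dev vsoeo tmaw yje ioat
Hunk 6: at line 6 remove [bed,aajl,surp] add [rrt,woc] -> 15 lines: nkof ozbf honr ewdfh fyd fbn rrt woc kukvv mdcf dev vsoeo tmaw yje ioat

Answer: nkof
ozbf
honr
ewdfh
fyd
fbn
rrt
woc
kukvv
mdcf
dev
vsoeo
tmaw
yje
ioat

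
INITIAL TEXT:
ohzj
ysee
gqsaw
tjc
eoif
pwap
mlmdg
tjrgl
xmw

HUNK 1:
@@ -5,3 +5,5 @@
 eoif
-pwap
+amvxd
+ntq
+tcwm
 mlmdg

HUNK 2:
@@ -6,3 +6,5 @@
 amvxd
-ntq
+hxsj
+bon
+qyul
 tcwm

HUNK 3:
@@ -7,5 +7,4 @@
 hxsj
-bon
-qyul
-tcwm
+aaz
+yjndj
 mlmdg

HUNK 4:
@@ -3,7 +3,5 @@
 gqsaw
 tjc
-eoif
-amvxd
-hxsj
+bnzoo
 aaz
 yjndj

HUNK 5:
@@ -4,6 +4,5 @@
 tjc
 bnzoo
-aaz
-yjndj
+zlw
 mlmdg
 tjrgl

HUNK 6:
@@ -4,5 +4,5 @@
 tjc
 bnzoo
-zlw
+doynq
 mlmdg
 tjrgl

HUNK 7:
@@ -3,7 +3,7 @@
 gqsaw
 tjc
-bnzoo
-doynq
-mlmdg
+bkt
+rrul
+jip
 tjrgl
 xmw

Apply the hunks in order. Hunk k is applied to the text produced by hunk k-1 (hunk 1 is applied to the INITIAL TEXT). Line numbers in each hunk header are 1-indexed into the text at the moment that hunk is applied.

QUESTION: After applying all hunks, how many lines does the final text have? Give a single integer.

Answer: 9

Derivation:
Hunk 1: at line 5 remove [pwap] add [amvxd,ntq,tcwm] -> 11 lines: ohzj ysee gqsaw tjc eoif amvxd ntq tcwm mlmdg tjrgl xmw
Hunk 2: at line 6 remove [ntq] add [hxsj,bon,qyul] -> 13 lines: ohzj ysee gqsaw tjc eoif amvxd hxsj bon qyul tcwm mlmdg tjrgl xmw
Hunk 3: at line 7 remove [bon,qyul,tcwm] add [aaz,yjndj] -> 12 lines: ohzj ysee gqsaw tjc eoif amvxd hxsj aaz yjndj mlmdg tjrgl xmw
Hunk 4: at line 3 remove [eoif,amvxd,hxsj] add [bnzoo] -> 10 lines: ohzj ysee gqsaw tjc bnzoo aaz yjndj mlmdg tjrgl xmw
Hunk 5: at line 4 remove [aaz,yjndj] add [zlw] -> 9 lines: ohzj ysee gqsaw tjc bnzoo zlw mlmdg tjrgl xmw
Hunk 6: at line 4 remove [zlw] add [doynq] -> 9 lines: ohzj ysee gqsaw tjc bnzoo doynq mlmdg tjrgl xmw
Hunk 7: at line 3 remove [bnzoo,doynq,mlmdg] add [bkt,rrul,jip] -> 9 lines: ohzj ysee gqsaw tjc bkt rrul jip tjrgl xmw
Final line count: 9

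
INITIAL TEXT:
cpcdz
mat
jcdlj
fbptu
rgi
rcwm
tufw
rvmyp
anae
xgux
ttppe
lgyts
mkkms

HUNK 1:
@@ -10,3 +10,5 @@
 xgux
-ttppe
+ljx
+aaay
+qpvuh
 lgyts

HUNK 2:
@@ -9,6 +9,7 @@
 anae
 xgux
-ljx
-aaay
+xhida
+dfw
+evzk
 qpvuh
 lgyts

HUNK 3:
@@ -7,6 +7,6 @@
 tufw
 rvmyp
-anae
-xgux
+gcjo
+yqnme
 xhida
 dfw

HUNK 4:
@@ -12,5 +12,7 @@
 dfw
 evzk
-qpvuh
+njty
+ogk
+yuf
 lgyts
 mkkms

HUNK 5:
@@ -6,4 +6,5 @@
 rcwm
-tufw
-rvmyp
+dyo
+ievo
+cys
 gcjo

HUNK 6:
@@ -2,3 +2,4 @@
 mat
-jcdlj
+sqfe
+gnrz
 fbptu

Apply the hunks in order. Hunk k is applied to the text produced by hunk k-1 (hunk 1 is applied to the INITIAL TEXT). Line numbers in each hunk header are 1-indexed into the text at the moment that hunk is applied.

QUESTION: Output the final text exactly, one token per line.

Hunk 1: at line 10 remove [ttppe] add [ljx,aaay,qpvuh] -> 15 lines: cpcdz mat jcdlj fbptu rgi rcwm tufw rvmyp anae xgux ljx aaay qpvuh lgyts mkkms
Hunk 2: at line 9 remove [ljx,aaay] add [xhida,dfw,evzk] -> 16 lines: cpcdz mat jcdlj fbptu rgi rcwm tufw rvmyp anae xgux xhida dfw evzk qpvuh lgyts mkkms
Hunk 3: at line 7 remove [anae,xgux] add [gcjo,yqnme] -> 16 lines: cpcdz mat jcdlj fbptu rgi rcwm tufw rvmyp gcjo yqnme xhida dfw evzk qpvuh lgyts mkkms
Hunk 4: at line 12 remove [qpvuh] add [njty,ogk,yuf] -> 18 lines: cpcdz mat jcdlj fbptu rgi rcwm tufw rvmyp gcjo yqnme xhida dfw evzk njty ogk yuf lgyts mkkms
Hunk 5: at line 6 remove [tufw,rvmyp] add [dyo,ievo,cys] -> 19 lines: cpcdz mat jcdlj fbptu rgi rcwm dyo ievo cys gcjo yqnme xhida dfw evzk njty ogk yuf lgyts mkkms
Hunk 6: at line 2 remove [jcdlj] add [sqfe,gnrz] -> 20 lines: cpcdz mat sqfe gnrz fbptu rgi rcwm dyo ievo cys gcjo yqnme xhida dfw evzk njty ogk yuf lgyts mkkms

Answer: cpcdz
mat
sqfe
gnrz
fbptu
rgi
rcwm
dyo
ievo
cys
gcjo
yqnme
xhida
dfw
evzk
njty
ogk
yuf
lgyts
mkkms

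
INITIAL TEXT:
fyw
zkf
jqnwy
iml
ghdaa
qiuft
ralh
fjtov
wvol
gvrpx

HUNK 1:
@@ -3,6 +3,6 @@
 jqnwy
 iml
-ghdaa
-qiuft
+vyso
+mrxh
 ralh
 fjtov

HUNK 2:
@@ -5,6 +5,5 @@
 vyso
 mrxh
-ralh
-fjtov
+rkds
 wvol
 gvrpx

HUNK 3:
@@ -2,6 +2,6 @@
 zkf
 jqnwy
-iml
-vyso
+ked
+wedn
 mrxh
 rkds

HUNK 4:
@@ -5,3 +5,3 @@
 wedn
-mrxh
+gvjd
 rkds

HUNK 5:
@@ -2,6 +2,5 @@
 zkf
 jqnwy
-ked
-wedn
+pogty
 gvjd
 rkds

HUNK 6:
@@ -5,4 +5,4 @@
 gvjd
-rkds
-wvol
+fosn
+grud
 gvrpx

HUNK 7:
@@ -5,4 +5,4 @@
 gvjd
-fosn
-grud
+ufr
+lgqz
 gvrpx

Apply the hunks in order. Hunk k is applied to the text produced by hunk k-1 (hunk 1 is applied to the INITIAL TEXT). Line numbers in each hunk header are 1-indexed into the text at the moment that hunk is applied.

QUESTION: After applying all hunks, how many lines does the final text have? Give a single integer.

Answer: 8

Derivation:
Hunk 1: at line 3 remove [ghdaa,qiuft] add [vyso,mrxh] -> 10 lines: fyw zkf jqnwy iml vyso mrxh ralh fjtov wvol gvrpx
Hunk 2: at line 5 remove [ralh,fjtov] add [rkds] -> 9 lines: fyw zkf jqnwy iml vyso mrxh rkds wvol gvrpx
Hunk 3: at line 2 remove [iml,vyso] add [ked,wedn] -> 9 lines: fyw zkf jqnwy ked wedn mrxh rkds wvol gvrpx
Hunk 4: at line 5 remove [mrxh] add [gvjd] -> 9 lines: fyw zkf jqnwy ked wedn gvjd rkds wvol gvrpx
Hunk 5: at line 2 remove [ked,wedn] add [pogty] -> 8 lines: fyw zkf jqnwy pogty gvjd rkds wvol gvrpx
Hunk 6: at line 5 remove [rkds,wvol] add [fosn,grud] -> 8 lines: fyw zkf jqnwy pogty gvjd fosn grud gvrpx
Hunk 7: at line 5 remove [fosn,grud] add [ufr,lgqz] -> 8 lines: fyw zkf jqnwy pogty gvjd ufr lgqz gvrpx
Final line count: 8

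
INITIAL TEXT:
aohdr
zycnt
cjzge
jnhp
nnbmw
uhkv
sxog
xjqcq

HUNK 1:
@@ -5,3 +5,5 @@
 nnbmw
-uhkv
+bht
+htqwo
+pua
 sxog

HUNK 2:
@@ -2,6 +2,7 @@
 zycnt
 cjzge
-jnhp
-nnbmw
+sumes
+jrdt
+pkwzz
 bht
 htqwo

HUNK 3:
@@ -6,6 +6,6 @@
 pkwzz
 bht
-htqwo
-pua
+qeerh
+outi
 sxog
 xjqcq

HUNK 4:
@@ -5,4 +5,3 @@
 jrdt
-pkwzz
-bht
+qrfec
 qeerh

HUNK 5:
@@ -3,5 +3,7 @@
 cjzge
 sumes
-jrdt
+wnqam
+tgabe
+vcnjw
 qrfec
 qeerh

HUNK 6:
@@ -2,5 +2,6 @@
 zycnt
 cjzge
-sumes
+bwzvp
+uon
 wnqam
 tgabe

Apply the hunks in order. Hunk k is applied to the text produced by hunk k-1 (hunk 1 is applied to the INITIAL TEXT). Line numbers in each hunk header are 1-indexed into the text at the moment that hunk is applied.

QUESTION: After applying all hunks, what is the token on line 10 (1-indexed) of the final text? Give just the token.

Answer: qeerh

Derivation:
Hunk 1: at line 5 remove [uhkv] add [bht,htqwo,pua] -> 10 lines: aohdr zycnt cjzge jnhp nnbmw bht htqwo pua sxog xjqcq
Hunk 2: at line 2 remove [jnhp,nnbmw] add [sumes,jrdt,pkwzz] -> 11 lines: aohdr zycnt cjzge sumes jrdt pkwzz bht htqwo pua sxog xjqcq
Hunk 3: at line 6 remove [htqwo,pua] add [qeerh,outi] -> 11 lines: aohdr zycnt cjzge sumes jrdt pkwzz bht qeerh outi sxog xjqcq
Hunk 4: at line 5 remove [pkwzz,bht] add [qrfec] -> 10 lines: aohdr zycnt cjzge sumes jrdt qrfec qeerh outi sxog xjqcq
Hunk 5: at line 3 remove [jrdt] add [wnqam,tgabe,vcnjw] -> 12 lines: aohdr zycnt cjzge sumes wnqam tgabe vcnjw qrfec qeerh outi sxog xjqcq
Hunk 6: at line 2 remove [sumes] add [bwzvp,uon] -> 13 lines: aohdr zycnt cjzge bwzvp uon wnqam tgabe vcnjw qrfec qeerh outi sxog xjqcq
Final line 10: qeerh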